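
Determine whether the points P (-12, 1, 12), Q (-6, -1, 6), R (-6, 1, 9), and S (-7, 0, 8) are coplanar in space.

Yes

The four points are coplanar iff the 3×3 determinant with rows PQ, PR, PS is zero.
Rows: (6, -2, -6), (6, 0, -3), (5, -1, -4).
Expanding along the first row: (6)(-3) − (-2)(-9) + (-6)(-6) = 0.
Zero determinant ⇒ coplanar.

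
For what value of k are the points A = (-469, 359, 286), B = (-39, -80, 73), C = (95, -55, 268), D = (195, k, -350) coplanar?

Normal to plane ABC: n = (-80280, -112392, 69576); plane equation n·P = 17201328.
Requiring n·D = 17201328: (-112392)k + (-40006200) = 17201328.
So k = -509.

-509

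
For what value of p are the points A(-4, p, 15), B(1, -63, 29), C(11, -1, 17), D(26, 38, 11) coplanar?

Coplanarity ⇔ det[AB; AC; AD] = 0.
Expanding, this is linear in p: (120)p + (480) = 0.
So p = -4.

-4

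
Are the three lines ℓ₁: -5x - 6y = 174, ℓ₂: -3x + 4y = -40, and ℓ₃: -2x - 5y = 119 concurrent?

The three lines meet at one point iff the augmented coefficient matrix [aᵢ bᵢ cᵢ] has rank < 3, i.e. its determinant vanishes.
Here the determinant is 0.
It vanishes, so the lines are concurrent at (-12, -19).

Yes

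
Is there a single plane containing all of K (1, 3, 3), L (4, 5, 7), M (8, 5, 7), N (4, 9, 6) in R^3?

A normal to the plane through K, L, M is n = KL × KM = (0, 16, -8).
The plane has equation n·P = 24. For N: n·N = 96.
96 ≠ 24, so N is off the plane.

No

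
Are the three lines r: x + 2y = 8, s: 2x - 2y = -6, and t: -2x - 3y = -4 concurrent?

Lines aᵢx + bᵢy = cᵢ with pairwise distinct directions are concurrent exactly when det[aᵢ bᵢ cᵢ] = 0.
Here the determinant is -50.
Nonzero, so no common point exists.

No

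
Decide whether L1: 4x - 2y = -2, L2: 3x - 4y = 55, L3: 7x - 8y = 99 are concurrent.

No

Intersecting L1 and L2: solving the 2×2 system gives (x, y) = (-59/5, -113/5).
Substitute into L3: (7)(-59/5) + (-8)(-113/5) = 491/5.
But L3 requires 99 ≠ 491/5, so the three lines have no common point.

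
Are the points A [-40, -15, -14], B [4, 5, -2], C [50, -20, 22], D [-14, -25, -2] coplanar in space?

No

With A as base: AB = (44, 20, 12), AC = (90, -5, 36), AD = (26, -10, 12).
AC × AD = (300, -144, -770).
AB · (AC × AD) = 1080.
Since 1080 ≠ 0, the four points are not coplanar.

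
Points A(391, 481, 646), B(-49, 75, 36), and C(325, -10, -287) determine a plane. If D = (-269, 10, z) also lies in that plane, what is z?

1

A normal to the plane is n = AB × AC = (79288, -370260, 189244).
D lies in the plane iff n · AD = 0.
This gives (189244)z + (-189244) = 0, so z = 1.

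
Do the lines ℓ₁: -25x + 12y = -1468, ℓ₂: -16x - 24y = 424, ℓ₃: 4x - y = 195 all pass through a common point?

No

Lines aᵢx + bᵢy = cᵢ with pairwise distinct directions are concurrent exactly when det[aᵢ bᵢ cᵢ] = 0.
Here the determinant is -224.
Nonzero, so no common point exists.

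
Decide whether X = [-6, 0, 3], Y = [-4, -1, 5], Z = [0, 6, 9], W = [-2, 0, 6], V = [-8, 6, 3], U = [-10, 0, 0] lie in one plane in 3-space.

No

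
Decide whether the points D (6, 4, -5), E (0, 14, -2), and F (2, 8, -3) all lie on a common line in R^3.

No

DE = (-6, 10, 3), DF = (-4, 4, 2).
Comparing components 2 and 3: (10)(2) − (3)(4) = 8 ≠ 0, so DE and DF are not parallel and the points are not collinear.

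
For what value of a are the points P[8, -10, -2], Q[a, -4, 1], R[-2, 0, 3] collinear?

2

Direction PR = (-10, 10, 5). From the y-coordinate of Q, the parameter along the line is τ = (-4 − (-10))/10 = 3/5.
Then a = 8 + 3/5·(-10) = 2.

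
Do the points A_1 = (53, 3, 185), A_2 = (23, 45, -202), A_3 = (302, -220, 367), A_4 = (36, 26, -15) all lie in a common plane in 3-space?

Yes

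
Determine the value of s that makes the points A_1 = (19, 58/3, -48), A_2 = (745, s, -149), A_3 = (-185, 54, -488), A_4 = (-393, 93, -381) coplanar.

-115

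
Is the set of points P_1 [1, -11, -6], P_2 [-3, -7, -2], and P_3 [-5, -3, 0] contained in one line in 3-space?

No

P_1P_2 = (-4, 4, 4), P_1P_3 = (-6, 8, 6).
Comparing components 2 and 3: (4)(6) − (4)(8) = -8 ≠ 0, so P_1P_2 and P_1P_3 are not parallel and the points are not collinear.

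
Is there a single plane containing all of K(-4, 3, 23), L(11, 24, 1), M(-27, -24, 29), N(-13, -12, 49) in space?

The four points are coplanar iff the 3×3 determinant with rows KL, KM, KN is zero.
Rows: (15, 21, -22), (-23, -27, 6), (-9, -15, 26).
Expanding along the first row: (15)(-612) − (21)(-544) + (-22)(102) = 0.
Zero determinant ⇒ coplanar.

Yes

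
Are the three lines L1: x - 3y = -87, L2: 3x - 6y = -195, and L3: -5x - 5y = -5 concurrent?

Intersecting L1 and L2: solving the 2×2 system gives (x, y) = (-21, 22).
Substitute into L3: (-5)(-21) + (-5)(22) = -5.
This equals -5, so (-21, 22) lies on all three lines and they are concurrent.

Yes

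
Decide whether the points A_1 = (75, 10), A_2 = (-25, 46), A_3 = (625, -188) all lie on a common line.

Yes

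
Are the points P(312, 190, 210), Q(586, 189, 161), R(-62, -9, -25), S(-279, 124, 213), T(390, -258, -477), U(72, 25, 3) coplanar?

The plane through P, Q, R has normal n = PQ × PR = (-9516, 82716, -54900) and equation n·X = 1218048.
Checking the remaining points: n·S = 1218048, n·T = 1135332, n·U = 1218048.
Since n·T = 1135332 ≠ 1218048, T is off the plane and the points are not all coplanar.

No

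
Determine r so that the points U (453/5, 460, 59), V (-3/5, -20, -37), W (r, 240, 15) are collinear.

Direction UV = (-456/5, -480, -96). From the y-coordinate of W, the parameter along the line is τ = (240 − 460)/(-480) = 11/24.
Then r = 453/5 + 11/24·(-456/5) = 244/5.

244/5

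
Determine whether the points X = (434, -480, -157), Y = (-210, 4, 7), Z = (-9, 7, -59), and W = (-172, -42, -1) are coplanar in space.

Yes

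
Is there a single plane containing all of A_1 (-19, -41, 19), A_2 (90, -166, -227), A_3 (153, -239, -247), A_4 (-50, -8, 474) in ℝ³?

No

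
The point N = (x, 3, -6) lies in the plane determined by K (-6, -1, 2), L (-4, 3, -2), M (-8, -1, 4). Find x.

Coplanarity requires KL · (KM × KN) = 0.
KL = (2, 4, -4), KM = (-2, 0, 2); the triple product is linear in x with coefficient 8 and constant term 0.
Setting it to zero: x = 0.

0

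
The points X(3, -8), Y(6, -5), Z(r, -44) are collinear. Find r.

The three points are collinear iff det[XY; XZ] = 0.
This determinant is linear in r: (-3)r + (-99) = 0, so r = -33.

-33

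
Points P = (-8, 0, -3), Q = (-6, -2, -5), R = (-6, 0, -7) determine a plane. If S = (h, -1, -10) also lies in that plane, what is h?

-4

The plane through P, Q, R has equation 8x + 4y + 4z = -76.
Substituting S: (8)h + (-44) = -76, so h = -4.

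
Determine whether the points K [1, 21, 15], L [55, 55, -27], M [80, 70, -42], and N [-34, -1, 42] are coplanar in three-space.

The four points are coplanar iff the 3×3 determinant with rows KL, KM, KN is zero.
Rows: (54, 34, -42), (79, 49, -57), (-35, -22, 27).
Expanding along the first row: (54)(69) − (34)(138) + (-42)(-23) = 0.
Zero determinant ⇒ coplanar.

Yes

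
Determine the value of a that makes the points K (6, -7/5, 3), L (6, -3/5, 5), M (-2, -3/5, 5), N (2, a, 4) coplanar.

Normal to plane KLM: n = (0, -16, 32/5); plane equation n·P = 208/5.
Requiring n·N = 208/5: (-16)a + (128/5) = 208/5.
So a = -1.

-1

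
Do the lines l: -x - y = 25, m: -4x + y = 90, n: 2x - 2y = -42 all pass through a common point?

Lines aᵢx + bᵢy = cᵢ with pairwise distinct directions are concurrent exactly when det[aᵢ bᵢ cᵢ] = 0.
Here the determinant is 0.
It vanishes, so the lines are concurrent at (-23, -2).

Yes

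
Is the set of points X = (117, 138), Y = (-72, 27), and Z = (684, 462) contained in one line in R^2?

No

XY = (-189, -111), XZ = (567, 324).
det[XY; XZ] = (-189)(324) − (-111)(567) = 1701.
The determinant is nonzero, so they are not collinear.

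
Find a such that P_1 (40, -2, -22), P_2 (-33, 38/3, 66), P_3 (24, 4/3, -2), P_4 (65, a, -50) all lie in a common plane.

The points are coplanar iff P_1P_2 · (P_1P_3 × P_1P_4) = 0.
Expanding, this is linear in a: (52)a + (1040/3) = 0.
So a = -20/3.

-20/3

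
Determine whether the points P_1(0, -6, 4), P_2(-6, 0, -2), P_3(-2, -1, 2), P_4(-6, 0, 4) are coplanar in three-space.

A normal to the plane through P_1, P_2, P_3 is n = P_1P_2 × P_1P_3 = (18, 0, -18).
The plane has equation n·P = -72. For P_4: n·P_4 = -180.
-180 ≠ -72, so P_4 is off the plane.

No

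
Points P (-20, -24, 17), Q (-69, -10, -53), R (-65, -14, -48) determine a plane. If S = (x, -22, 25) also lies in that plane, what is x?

-15

The plane through P, Q, R has equation −210x − 35y + 140z = 7420.
Substituting S: (-210)x + (4270) = 7420, so x = -15.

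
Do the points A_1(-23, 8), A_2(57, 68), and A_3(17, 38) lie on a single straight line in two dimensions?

Yes

A_1A_2 = (80, 60), A_1A_3 = (40, 30).
Checking proportionality: A_1A_3 = 1/2·A_1A_2, so the vectors are parallel and the points are collinear.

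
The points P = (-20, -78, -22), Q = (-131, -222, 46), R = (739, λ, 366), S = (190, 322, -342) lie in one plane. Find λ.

Normal to plane PQS: n = (18880, -21240, -14160); plane equation n·X = 1590640.
Requiring n·R = 1590640: (-21240)λ + (8769760) = 1590640.
So λ = 338.

338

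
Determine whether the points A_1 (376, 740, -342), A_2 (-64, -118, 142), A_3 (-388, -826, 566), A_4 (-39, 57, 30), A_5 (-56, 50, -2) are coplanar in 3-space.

The plane through A_1, A_2, A_3 has normal n = A_1A_2 × A_1A_3 = (-21120, 29744, 33528) and equation n·P = 2602864.
Checking the remaining points: n·A_4 = 3524928, n·A_5 = 2602864.
Since n·A_4 = 3524928 ≠ 2602864, A_4 is off the plane and the points are not all coplanar.

No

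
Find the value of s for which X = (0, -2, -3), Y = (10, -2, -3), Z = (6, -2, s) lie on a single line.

Collinearity requires XY × XZ = 0; each component is linear in s.
The y-component gives (-10)s + (-30) = 0, so s = -3.
The remaining components then also vanish.

-3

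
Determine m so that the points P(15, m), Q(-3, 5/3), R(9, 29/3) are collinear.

Collinearity: (P − Q) must be parallel to (R − Q) = (12, 8).
Cross-multiplying the components: (m − 5/3)·(12) = (18)·(8).
Solving gives m = 41/3.

41/3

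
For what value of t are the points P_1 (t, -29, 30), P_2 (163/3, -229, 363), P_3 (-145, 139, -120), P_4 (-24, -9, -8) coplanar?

-19

Coplanarity ⇔ det[P_1P_2; P_1P_3; P_1P_4] = 0.
Expanding, this is linear in t: (30268)t + (575092) = 0.
So t = -19.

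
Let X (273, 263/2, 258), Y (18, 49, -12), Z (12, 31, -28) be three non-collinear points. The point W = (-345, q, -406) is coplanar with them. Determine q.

-169/2

Coplanarity requires XY · (XZ × XW) = 0.
XY = (-255, -165/2, -270), XZ = (-261, -201/2, -286); the triple product is linear in q with coefficient -2460 and constant term -207870.
Setting it to zero: q = -169/2.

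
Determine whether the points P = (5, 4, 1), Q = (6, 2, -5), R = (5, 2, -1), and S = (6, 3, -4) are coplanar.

With P as base: PQ = (1, -2, -6), PR = (0, -2, -2), PS = (1, -1, -5).
PR × PS = (8, -2, 2).
PQ · (PR × PS) = 0.
The scalar triple product vanishes, so the four points are coplanar.

Yes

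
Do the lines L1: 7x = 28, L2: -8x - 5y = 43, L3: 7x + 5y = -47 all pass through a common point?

The three lines meet at one point iff the augmented coefficient matrix [aᵢ bᵢ cᵢ] has rank < 3, i.e. its determinant vanishes.
Here the determinant is 0.
It vanishes, so the lines are concurrent at (4, -15).

Yes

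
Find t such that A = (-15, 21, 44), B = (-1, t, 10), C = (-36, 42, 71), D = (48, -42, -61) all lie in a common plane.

7

Coplanarity ⇔ det[AB; AC; AD] = 0.
Expanding, this is linear in t: (-504)t + (3528) = 0.
So t = 7.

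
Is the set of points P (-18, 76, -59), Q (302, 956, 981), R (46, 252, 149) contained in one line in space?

Yes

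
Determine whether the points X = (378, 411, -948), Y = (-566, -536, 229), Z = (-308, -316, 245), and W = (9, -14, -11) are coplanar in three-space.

A normal to the plane through X, Y, Z is n = XY × XZ = (-274092, 318770, 36646).
The plane has equation n·P = -7332714. For W: n·W = -7332714.
Equal, so W lies in the plane and all four are coplanar.

Yes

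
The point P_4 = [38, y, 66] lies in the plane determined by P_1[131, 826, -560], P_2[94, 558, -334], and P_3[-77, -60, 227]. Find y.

78

The plane through P_1, P_2, P_3 has equation −10680x − 17889y − 22962z = -3316674.
Substituting P_4: (-17889)y + (-1921332) = -3316674, so y = 78.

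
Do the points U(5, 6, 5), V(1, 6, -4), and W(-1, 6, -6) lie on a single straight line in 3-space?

No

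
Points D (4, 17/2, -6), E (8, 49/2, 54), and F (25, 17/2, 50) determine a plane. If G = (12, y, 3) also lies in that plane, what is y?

9/2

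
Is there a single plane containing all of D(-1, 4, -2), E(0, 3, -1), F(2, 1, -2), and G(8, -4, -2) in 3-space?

The four points are coplanar iff the 3×3 determinant with rows DE, DF, DG is zero.
Rows: (1, -1, 1), (3, -3, 0), (9, -8, 0).
Expanding along the first row: (1)(0) − (-1)(0) + (1)(3) = 3.
Nonzero ⇒ not coplanar.

No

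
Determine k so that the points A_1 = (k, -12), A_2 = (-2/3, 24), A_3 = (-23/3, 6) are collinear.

-44/3

Collinearity: (A_1 − A_2) must be parallel to (A_3 − A_2) = (-7, -18).
Cross-multiplying the components: (k − (-2/3))·(-18) = (-36)·(-7).
Solving gives k = -44/3.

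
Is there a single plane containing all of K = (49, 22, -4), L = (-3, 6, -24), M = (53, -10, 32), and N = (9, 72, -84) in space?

Yes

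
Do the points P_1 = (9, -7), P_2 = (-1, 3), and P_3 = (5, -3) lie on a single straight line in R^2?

Yes

P_1P_2 = (-10, 10), P_1P_3 = (-4, 4).
Checking proportionality: P_1P_3 = 2/5·P_1P_2, so the vectors are parallel and the points are collinear.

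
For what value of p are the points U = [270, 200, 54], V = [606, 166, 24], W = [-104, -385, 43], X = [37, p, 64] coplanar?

72

Normal to plane UVW: n = (-17176, 14916, -209276); plane equation n·P = -12955224.
Requiring n·X = -12955224: (14916)p + (-14029176) = -12955224.
So p = 72.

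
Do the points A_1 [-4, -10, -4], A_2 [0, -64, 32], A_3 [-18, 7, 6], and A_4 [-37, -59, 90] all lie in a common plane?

Yes

The four points are coplanar iff the 3×3 determinant with rows A_1A_2, A_1A_3, A_1A_4 is zero.
Rows: (4, -54, 36), (-14, 17, 10), (-33, -49, 94).
Expanding along the first row: (4)(2088) − (-54)(-986) + (36)(1247) = 0.
Zero determinant ⇒ coplanar.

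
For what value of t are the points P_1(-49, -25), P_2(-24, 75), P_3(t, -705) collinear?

-219

Collinearity: (P_3 − P_1) must be parallel to (P_2 − P_1) = (25, 100).
Cross-multiplying the components: (t − (-49))·(100) = (-680)·(25).
Solving gives t = -219.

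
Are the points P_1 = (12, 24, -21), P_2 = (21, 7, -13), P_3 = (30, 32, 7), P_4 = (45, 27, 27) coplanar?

A normal to the plane through P_1, P_2, P_3 is n = P_1P_2 × P_1P_3 = (-540, -108, 378).
The plane has equation n·P = -17010. For P_4: n·P_4 = -17010.
Equal, so P_4 lies in the plane and all four are coplanar.

Yes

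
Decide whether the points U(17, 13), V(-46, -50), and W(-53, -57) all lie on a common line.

Yes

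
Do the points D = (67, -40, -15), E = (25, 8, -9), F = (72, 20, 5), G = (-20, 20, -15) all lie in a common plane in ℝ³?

A normal to the plane through D, E, F is n = DE × DF = (600, 870, -2760).
The plane has equation n·P = 46800. For G: n·G = 46800.
Equal, so G lies in the plane and all four are coplanar.

Yes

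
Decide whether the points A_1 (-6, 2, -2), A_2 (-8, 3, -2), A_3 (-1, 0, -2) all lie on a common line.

No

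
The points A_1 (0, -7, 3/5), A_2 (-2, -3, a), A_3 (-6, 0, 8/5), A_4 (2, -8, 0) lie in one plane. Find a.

3/5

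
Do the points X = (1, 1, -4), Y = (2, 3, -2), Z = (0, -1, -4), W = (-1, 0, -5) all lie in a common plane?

A normal to the plane through X, Y, Z is n = XY × XZ = (4, -2, 0).
The plane has equation n·P = 2. For W: n·W = -4.
-4 ≠ 2, so W is off the plane.

No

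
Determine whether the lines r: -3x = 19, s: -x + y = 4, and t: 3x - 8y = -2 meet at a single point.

No

Lines aᵢx + bᵢy = cᵢ with pairwise distinct directions are concurrent exactly when det[aᵢ bᵢ cᵢ] = 0.
Here the determinant is 5.
Nonzero, so no common point exists.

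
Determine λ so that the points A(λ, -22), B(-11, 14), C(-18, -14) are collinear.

Collinearity: (A − B) must be parallel to (C − B) = (-7, -28).
Cross-multiplying the components: (λ − (-11))·(-28) = (-36)·(-7).
Solving gives λ = -20.

-20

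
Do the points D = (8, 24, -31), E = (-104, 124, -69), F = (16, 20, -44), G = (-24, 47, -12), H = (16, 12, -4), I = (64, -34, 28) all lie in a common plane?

No

The plane through D, E, F has normal n = DE × DF = (-1452, -1760, -352) and equation n·P = -42944.
Checking the remaining points: n·G = -43648, n·H = -42944, n·I = -42944.
Since n·G = -43648 ≠ -42944, G is off the plane and the points are not all coplanar.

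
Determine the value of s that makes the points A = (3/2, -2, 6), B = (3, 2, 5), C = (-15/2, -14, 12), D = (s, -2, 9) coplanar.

-3

Normal to plane ABC: n = (12, 0, 18); plane equation n·P = 126.
Requiring n·D = 126: (12)s + (162) = 126.
So s = -3.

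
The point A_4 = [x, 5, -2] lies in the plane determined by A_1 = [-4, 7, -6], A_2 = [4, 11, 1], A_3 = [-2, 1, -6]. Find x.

Coplanarity requires A_1A_2 · (A_1A_3 × A_1A_4) = 0.
A_1A_2 = (8, 4, 7), A_1A_3 = (2, -6, 0); the triple product is linear in x with coefficient 42 and constant term -84.
Setting it to zero: x = 2.

2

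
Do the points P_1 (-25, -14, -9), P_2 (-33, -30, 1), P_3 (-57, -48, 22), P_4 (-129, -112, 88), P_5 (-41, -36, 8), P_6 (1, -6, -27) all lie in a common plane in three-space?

No

The plane through P_1, P_2, P_3 has normal n = P_1P_2 × P_1P_3 = (-156, -72, -240) and equation n·P = 7068.
Checking the remaining points: n·P_4 = 7068, n·P_5 = 7068, n·P_6 = 6756.
Since n·P_6 = 6756 ≠ 7068, P_6 is off the plane and the points are not all coplanar.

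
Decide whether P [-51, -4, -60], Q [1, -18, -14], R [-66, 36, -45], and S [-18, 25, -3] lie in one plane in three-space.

No

With P as base: PQ = (52, -14, 46), PR = (-15, 40, 15), PS = (33, 29, 57).
PR × PS = (1845, 1350, -1755).
PQ · (PR × PS) = -3690.
Since -3690 ≠ 0, the four points are not coplanar.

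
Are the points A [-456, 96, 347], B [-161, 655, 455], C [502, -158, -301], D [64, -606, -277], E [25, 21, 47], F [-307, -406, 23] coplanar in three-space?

The plane through A, B, C has normal n = AB × AC = (-334800, 294624, -610452) and equation n·P = -30874140.
Checking the remaining points: n·D = -30874140, n·E = -30874140, n·F = -30874140.
All equal -30874140, so all 6 points lie in one plane.

Yes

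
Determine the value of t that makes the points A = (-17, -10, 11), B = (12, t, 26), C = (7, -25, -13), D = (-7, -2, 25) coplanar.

Normal to plane ACD: n = (-18, -576, 342); plane equation n·P = 9828.
Requiring n·B = 9828: (-576)t + (8676) = 9828.
So t = -2.

-2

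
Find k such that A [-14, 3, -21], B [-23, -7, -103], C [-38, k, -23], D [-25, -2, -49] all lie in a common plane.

Coplanarity ⇔ det[AB; AC; AD] = 0.
Expanding, this is linear in k: (-650)k + (-1300) = 0.
So k = -2.

-2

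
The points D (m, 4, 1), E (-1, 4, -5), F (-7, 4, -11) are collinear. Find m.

Collinearity requires DE × DF = 0; each component is linear in m.
The y-component gives (-6)m + (30) = 0, so m = 5.
The remaining components then also vanish.

5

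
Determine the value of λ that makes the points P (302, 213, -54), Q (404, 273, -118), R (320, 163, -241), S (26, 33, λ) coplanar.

68

Normal to plane PQR: n = (-14420, 17922, -6180); plane equation n·X = -203734.
Requiring n·S = -203734: (-6180)λ + (216506) = -203734.
So λ = 68.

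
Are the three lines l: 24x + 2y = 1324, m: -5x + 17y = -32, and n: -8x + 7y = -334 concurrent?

Lines aᵢx + bᵢy = cᵢ with pairwise distinct directions are concurrent exactly when det[aᵢ bᵢ cᵢ] = 0.
Here the determinant is 0.
It vanishes, so the lines are concurrent at (54, 14).

Yes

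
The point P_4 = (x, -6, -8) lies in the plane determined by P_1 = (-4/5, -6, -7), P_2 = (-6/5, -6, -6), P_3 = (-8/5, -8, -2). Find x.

-2/5

The plane through P_1, P_2, P_3 has equation 2x + (6/5)y + (4/5)z = -72/5.
Substituting P_4: (2)x + (-68/5) = -72/5, so x = -2/5.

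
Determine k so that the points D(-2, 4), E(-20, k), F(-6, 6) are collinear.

Collinearity: (E − D) must be parallel to (F − D) = (-4, 2).
Cross-multiplying the components: (k − 4)·(-4) = (-18)·(2).
Solving gives k = 13.

13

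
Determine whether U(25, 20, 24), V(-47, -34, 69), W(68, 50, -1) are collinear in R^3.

No

UV = (-72, -54, 45), UW = (43, 30, -25).
UV × UW = (0, 135, 162).
The cross product is nonzero, so the points do not lie on one line.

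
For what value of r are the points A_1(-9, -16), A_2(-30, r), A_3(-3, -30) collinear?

33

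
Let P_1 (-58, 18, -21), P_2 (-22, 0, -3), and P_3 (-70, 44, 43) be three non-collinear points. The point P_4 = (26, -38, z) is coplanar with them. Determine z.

-28

The plane through P_1, P_2, P_3 has equation −1620x − 2520y + 720z = 33480.
Substituting P_4: (720)z + (53640) = 33480, so z = -28.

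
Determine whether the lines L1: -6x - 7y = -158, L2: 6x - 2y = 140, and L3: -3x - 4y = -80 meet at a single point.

Yes

Intersecting L1 and L2: solving the 2×2 system gives (x, y) = (24, 2).
Substitute into L3: (-3)(24) + (-4)(2) = -80.
This equals -80, so (24, 2) lies on all three lines and they are concurrent.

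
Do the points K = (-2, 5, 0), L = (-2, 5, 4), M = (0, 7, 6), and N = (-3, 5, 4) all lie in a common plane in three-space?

No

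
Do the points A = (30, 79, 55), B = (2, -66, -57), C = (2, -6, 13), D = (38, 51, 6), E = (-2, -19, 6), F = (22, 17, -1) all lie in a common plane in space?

Yes

The plane through A, B, C has normal n = AB × AC = (-3430, 1960, -1680) and equation n·P = -40460.
Checking the remaining points: n·D = -40460, n·E = -40460, n·F = -40460.
All equal -40460, so all 6 points lie in one plane.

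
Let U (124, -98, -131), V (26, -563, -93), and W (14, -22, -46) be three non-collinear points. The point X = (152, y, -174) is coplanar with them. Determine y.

A normal to the plane is n = UV × UW = (-42413, 4150, -58598).
X lies in the plane iff n · UX = 0.
This gives (4150)y + (1738850) = 0, so y = -419.

-419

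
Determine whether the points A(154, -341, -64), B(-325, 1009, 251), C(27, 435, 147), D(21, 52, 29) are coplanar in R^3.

Yes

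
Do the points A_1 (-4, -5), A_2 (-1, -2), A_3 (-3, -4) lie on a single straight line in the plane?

Yes

A_1A_2 = (3, 3), A_1A_3 = (1, 1).
Checking proportionality: A_1A_3 = 1/3·A_1A_2, so the vectors are parallel and the points are collinear.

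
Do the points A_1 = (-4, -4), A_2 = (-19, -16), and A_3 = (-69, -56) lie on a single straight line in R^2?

Yes

A_1A_2 = (-15, -12), A_1A_3 = (-65, -52).
det[A_1A_2; A_1A_3] = (-15)(-52) − (-12)(-65) = 0.
The determinant is zero, so the points are collinear.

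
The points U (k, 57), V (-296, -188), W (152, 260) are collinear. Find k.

-51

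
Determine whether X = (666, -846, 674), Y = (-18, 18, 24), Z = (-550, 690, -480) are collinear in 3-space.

XY = (-684, 864, -650), XZ = (-1216, 1536, -1154).
Comparing components 2 and 3: (864)(-1154) − (-650)(1536) = 1344 ≠ 0, so XY and XZ are not parallel and the points are not collinear.

No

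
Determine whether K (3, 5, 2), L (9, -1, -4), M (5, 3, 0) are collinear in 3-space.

Yes

KL = (6, -6, -6), KM = (2, -2, -2).
Each component of KM is 1/3 times the corresponding component of KL, so KM = 1/3·KL and the points are collinear.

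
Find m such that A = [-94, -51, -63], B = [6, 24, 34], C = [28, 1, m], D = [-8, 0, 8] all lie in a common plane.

19

Normal to plane ABD: n = (378, 1242, -1350); plane equation n·P = -13824.
Requiring n·C = -13824: (-1350)m + (11826) = -13824.
So m = 19.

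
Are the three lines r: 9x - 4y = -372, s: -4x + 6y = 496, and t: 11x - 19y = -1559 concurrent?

Intersecting r and s: solving the 2×2 system gives (x, y) = (-124/19, 1488/19).
Substitute into t: (11)(-124/19) + (-19)(1488/19) = -29636/19.
But t requires -1559 ≠ -29636/19, so the three lines have no common point.

No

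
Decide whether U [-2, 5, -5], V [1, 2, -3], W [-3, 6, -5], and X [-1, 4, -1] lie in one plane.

Yes

With U as base: UV = (3, -3, 2), UW = (-1, 1, 0), UX = (1, -1, 4).
UW × UX = (4, 4, 0).
UV · (UW × UX) = 0.
The scalar triple product vanishes, so the four points are coplanar.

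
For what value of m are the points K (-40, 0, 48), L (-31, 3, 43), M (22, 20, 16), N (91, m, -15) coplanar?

The points are coplanar iff KL · (KM × KN) = 0.
Expanding, this is linear in m: (-22)m + (902) = 0.
So m = 41.

41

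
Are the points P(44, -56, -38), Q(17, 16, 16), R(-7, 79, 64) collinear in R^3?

No

PQ = (-27, 72, 54), PR = (-51, 135, 102).
PQ × PR = (54, 0, 27).
The cross product is nonzero, so the points do not lie on one line.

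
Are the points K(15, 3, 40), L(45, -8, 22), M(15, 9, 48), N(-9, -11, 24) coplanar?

With K as base: KL = (30, -11, -18), KM = (0, 6, 8), KN = (-24, -14, -16).
KM × KN = (16, -192, 144).
KL · (KM × KN) = 0.
The scalar triple product vanishes, so the four points are coplanar.

Yes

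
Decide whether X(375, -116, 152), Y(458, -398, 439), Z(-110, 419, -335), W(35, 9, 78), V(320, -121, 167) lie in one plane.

Yes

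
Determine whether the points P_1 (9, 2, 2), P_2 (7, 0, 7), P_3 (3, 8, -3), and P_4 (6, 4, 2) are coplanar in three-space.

With P_1 as base: P_1P_2 = (-2, -2, 5), P_1P_3 = (-6, 6, -5), P_1P_4 = (-3, 2, 0).
P_1P_3 × P_1P_4 = (10, 15, 6).
P_1P_2 · (P_1P_3 × P_1P_4) = -20.
Since -20 ≠ 0, the four points are not coplanar.

No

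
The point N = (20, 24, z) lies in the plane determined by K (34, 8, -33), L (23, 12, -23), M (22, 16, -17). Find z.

Coplanarity requires KL · (KM × KN) = 0.
KL = (-11, 4, 10), KM = (-12, 8, 16); the triple product is linear in z with coefficient -40 and constant term -200.
Setting it to zero: z = -5.

-5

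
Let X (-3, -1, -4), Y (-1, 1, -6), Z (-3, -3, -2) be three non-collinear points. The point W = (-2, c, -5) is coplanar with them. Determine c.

0

A normal to the plane is n = XY × XZ = (0, -4, -4).
W lies in the plane iff n · XW = 0.
This gives (-4)c + (0) = 0, so c = 0.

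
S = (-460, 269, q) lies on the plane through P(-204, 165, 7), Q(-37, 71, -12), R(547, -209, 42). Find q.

A normal to the plane is n = PQ × PR = (-10396, -20114, 8136).
S lies in the plane iff n · PS = 0.
This gives (8136)q + (512568) = 0, so q = -63.

-63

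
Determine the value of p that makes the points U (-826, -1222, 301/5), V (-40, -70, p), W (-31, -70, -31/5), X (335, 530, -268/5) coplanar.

-43/5

The points are coplanar iff UV · (UW × UX) = 0.
Expanding, this is linear in p: (55368)p + (2380824/5) = 0.
So p = -43/5.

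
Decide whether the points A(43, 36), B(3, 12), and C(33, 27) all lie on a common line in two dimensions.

No

AB = (-40, -24), AC = (-10, -9).
If collinear, AC would be a scalar multiple of AB. But (-40)·(-9) ≠ (-24)·(-10) (difference 120), so they are not parallel; the points are not collinear.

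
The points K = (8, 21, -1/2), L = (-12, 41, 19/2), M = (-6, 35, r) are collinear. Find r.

Direction KL = (-20, 20, 10). From the x-coordinate of M, the parameter along the line is τ = (-6 − 8)/(-20) = 7/10.
Then r = (-1/2) + 7/10·(10) = 13/2.

13/2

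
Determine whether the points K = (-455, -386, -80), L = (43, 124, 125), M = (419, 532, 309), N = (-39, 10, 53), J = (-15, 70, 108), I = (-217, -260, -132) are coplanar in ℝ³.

Yes

The plane through K, L, M has normal n = KL × KM = (10200, -14552, 11424) and equation n·P = 62152.
Checking the remaining points: n·N = 62152, n·J = 62152, n·I = 62152.
All equal 62152, so all 6 points lie in one plane.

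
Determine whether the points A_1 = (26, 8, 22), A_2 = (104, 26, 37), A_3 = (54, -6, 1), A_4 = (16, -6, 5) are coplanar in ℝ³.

Yes

The four points are coplanar iff the 3×3 determinant with rows A_1A_2, A_1A_3, A_1A_4 is zero.
Rows: (78, 18, 15), (28, -14, -21), (-10, -14, -17).
Expanding along the first row: (78)(-56) − (18)(-686) + (15)(-532) = 0.
Zero determinant ⇒ coplanar.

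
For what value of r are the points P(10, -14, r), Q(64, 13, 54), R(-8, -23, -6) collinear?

Direction QR = (-72, -36, -60). From the x-coordinate of P, the parameter along the line is τ = (10 − 64)/(-72) = 3/4.
Then r = 54 + 3/4·(-60) = 9.

9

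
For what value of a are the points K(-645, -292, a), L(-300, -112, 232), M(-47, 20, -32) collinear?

Direction LM = (253, 132, -264). From the x-coordinate of K, the parameter along the line is τ = (-645 − (-300))/253 = -15/11.
Then a = 232 + (-15/11)·(-264) = 592.

592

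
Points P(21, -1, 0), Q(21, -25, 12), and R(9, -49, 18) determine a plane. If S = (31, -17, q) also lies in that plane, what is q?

13

Coplanarity requires PQ · (PR × PS) = 0.
PQ = (0, -24, 12), PR = (-12, -48, 18); the triple product is linear in q with coefficient -288 and constant term 3744.
Setting it to zero: q = 13.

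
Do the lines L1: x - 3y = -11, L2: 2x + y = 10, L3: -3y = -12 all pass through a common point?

No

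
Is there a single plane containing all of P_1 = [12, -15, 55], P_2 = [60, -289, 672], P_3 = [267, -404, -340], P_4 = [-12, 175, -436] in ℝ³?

Yes

The four points are coplanar iff the 3×3 determinant with rows P_1P_2, P_1P_3, P_1P_4 is zero.
Rows: (48, -274, 617), (255, -389, -395), (-24, 190, -491).
Expanding along the first row: (48)(266049) − (-274)(-134685) + (617)(39114) = 0.
Zero determinant ⇒ coplanar.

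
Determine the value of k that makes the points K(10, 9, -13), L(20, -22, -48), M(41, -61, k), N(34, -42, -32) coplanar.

-49

Normal to plane KLN: n = (-1196, -650, 234); plane equation n·P = -20852.
Requiring n·M = -20852: (234)k + (-9386) = -20852.
So k = -49.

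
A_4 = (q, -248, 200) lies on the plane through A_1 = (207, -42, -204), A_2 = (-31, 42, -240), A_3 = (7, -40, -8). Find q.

479

A normal to the plane is n = A_1A_2 × A_1A_3 = (16536, 53848, 16324).
A_4 lies in the plane iff n · A_1A_4 = 0.
This gives (16536)q + (-7920744) = 0, so q = 479.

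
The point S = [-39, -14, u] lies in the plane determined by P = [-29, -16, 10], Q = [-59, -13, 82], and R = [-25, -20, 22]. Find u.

28

A normal to the plane is n = PQ × PR = (324, 648, 108).
S lies in the plane iff n · PS = 0.
This gives (108)u + (-3024) = 0, so u = 28.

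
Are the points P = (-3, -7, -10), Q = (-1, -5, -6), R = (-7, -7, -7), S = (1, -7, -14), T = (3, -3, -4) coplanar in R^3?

No

The plane through P, Q, R has normal n = PQ × PR = (6, -22, 8) and equation n·X = 56.
Checking the remaining points: n·S = 48, n·T = 52.
Since n·S = 48 ≠ 56, S is off the plane and the points are not all coplanar.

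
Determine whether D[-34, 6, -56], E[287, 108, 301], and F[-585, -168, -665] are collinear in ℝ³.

DE = (321, 102, 357), DF = (-551, -174, -609).
Comparing components 3 and 1: (357)(-551) − (321)(-609) = -1218 ≠ 0, so DE and DF are not parallel and the points are not collinear.

No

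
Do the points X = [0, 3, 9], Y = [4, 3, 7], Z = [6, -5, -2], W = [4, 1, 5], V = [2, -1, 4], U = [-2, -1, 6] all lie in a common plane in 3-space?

The plane through X, Y, Z has normal n = XY × XZ = (-16, 32, -32) and equation n·P = -192.
Checking the remaining points: n·W = -192, n·V = -192, n·U = -192.
All equal -192, so all 6 points lie in one plane.

Yes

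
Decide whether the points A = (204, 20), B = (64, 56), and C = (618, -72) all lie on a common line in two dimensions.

AB = (-140, 36), AC = (414, -92).
det[AB; AC] = (-140)(-92) − (36)(414) = -2024.
The determinant is nonzero, so they are not collinear.

No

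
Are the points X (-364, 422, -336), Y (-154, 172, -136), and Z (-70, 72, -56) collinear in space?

Yes

XY = (210, -250, 200), XZ = (294, -350, 280).
Each component of XZ is 7/5 times the corresponding component of XY, so XZ = 7/5·XY and the points are collinear.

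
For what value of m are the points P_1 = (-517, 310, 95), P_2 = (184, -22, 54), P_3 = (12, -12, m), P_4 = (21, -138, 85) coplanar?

72

Coplanarity ⇔ det[P_1P_2; P_1P_3; P_1P_4] = 0.
Expanding, this is linear in m: (135432)m + (-9751104) = 0.
So m = 72.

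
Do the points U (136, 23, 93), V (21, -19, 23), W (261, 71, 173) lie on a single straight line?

UV = (-115, -42, -70), UW = (125, 48, 80).
Comparing components 3 and 1: (-70)(125) − (-115)(80) = 450 ≠ 0, so UV and UW are not parallel and the points are not collinear.

No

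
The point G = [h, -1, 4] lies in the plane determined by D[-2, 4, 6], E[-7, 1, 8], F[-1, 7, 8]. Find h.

-5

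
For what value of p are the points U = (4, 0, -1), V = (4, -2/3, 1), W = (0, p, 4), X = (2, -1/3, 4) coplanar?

The points are coplanar iff UV · (UW × UX) = 0.
Expanding, this is linear in p: (4)p + (-4) = 0.
So p = 1.

1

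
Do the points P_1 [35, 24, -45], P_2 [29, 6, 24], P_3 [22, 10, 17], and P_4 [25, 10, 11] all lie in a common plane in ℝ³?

No

A normal to the plane through P_1, P_2, P_3 is n = P_1P_2 × P_1P_3 = (-150, -525, -150).
The plane has equation n·P = -11100. For P_4: n·P_4 = -10650.
-10650 ≠ -11100, so P_4 is off the plane.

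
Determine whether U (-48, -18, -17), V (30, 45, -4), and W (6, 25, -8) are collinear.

No

UV = (78, 63, 13), UW = (54, 43, 9).
Comparing components 2 and 3: (63)(9) − (13)(43) = 8 ≠ 0, so UV and UW are not parallel and the points are not collinear.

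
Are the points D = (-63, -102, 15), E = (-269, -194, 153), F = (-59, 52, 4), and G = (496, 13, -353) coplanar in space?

With D as base: DE = (-206, -92, 138), DF = (4, 154, -11), DG = (559, 115, -368).
DF × DG = (-55407, -4677, -85626).
DE · (DF × DG) = 27738.
Since 27738 ≠ 0, the four points are not coplanar.

No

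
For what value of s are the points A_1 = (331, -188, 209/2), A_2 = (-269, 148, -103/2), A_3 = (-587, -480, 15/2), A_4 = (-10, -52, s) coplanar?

Normal to plane A_1A_2A_3: n = (-78144, 85008, 483648); plane equation n·P = 8694048.
Requiring n·A_4 = 8694048: (483648)s + (-3638976) = 8694048.
So s = 51/2.

51/2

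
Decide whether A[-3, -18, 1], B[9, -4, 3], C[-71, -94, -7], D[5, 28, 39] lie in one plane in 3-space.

With A as base: AB = (12, 14, 2), AC = (-68, -76, -8), AD = (8, 46, 38).
AC × AD = (-2520, 2520, -2520).
AB · (AC × AD) = 0.
The scalar triple product vanishes, so the four points are coplanar.

Yes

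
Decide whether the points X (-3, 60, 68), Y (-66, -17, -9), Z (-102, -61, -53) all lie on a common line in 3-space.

Yes

XY = (-63, -77, -77), XZ = (-99, -121, -121).
XY × XZ = (0, 0, 0).
The cross product vanishes, so the three points are collinear.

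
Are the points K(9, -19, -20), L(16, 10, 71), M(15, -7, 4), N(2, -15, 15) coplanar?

No

The four points are coplanar iff the 3×3 determinant with rows KL, KM, KN is zero.
Rows: (7, 29, 91), (6, 12, 24), (-7, 4, 35).
Expanding along the first row: (7)(324) − (29)(378) + (91)(108) = 1134.
Nonzero ⇒ not coplanar.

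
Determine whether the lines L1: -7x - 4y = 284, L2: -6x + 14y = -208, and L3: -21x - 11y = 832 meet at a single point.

The three lines meet at one point iff the augmented coefficient matrix [aᵢ bᵢ cᵢ] has rank < 3, i.e. its determinant vanishes.
Here the determinant is -720.
Nonzero, so no common point exists.

No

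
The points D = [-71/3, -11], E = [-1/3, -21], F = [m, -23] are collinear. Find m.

Collinearity: (F − D) must be parallel to (E − D) = (70/3, -10).
Cross-multiplying the components: (m − (-71/3))·(-10) = (-12)·(70/3).
Solving gives m = 13/3.

13/3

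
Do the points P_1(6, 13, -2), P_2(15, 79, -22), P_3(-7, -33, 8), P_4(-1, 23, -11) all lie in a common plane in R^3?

The four points are coplanar iff the 3×3 determinant with rows P_1P_2, P_1P_3, P_1P_4 is zero.
Rows: (9, 66, -20), (-13, -46, 10), (-7, 10, -9).
Expanding along the first row: (9)(314) − (66)(187) + (-20)(-452) = -476.
Nonzero ⇒ not coplanar.

No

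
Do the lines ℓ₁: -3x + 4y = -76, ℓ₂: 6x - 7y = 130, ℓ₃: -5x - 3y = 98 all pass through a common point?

No

Intersecting ℓ₁ and ℓ₂: solving the 2×2 system gives (x, y) = (-4, -22).
Substitute into ℓ₃: (-5)(-4) + (-3)(-22) = 86.
But ℓ₃ requires 98 ≠ 86, so the three lines have no common point.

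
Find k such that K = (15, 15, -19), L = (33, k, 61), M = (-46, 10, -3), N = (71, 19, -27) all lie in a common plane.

9

Normal to plane KMN: n = (-24, 408, 36); plane equation n·P = 5076.
Requiring n·L = 5076: (408)k + (1404) = 5076.
So k = 9.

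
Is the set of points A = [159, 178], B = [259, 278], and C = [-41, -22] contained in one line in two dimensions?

Yes

AB = (100, 100), AC = (-200, -200).
det[AB; AC] = (100)(-200) − (100)(-200) = 0.
The determinant is zero, so the points are collinear.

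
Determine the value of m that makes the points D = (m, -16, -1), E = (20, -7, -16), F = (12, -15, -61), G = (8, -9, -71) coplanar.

Coplanarity ⇔ det[DE; DF; DG] = 0.
Expanding, this is linear in m: (-350)m + (9100) = 0.
So m = 26.

26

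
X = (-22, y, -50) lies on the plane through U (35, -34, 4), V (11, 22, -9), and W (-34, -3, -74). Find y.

A normal to the plane is n = UV × UW = (-3965, -975, 3120).
X lies in the plane iff n · UX = 0.
This gives (-975)y + (24375) = 0, so y = 25.

25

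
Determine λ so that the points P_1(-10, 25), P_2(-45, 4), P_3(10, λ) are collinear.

The three points are collinear iff det[P_1P_2; P_1P_3] = 0.
This determinant is linear in λ: (-35)λ + (1295) = 0, so λ = 37.

37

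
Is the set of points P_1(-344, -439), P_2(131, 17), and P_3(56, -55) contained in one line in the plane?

Yes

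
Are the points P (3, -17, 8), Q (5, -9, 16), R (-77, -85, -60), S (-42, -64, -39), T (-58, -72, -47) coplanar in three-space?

The plane through P, Q, R has normal n = PQ × PR = (0, -504, 504) and equation n·X = 12600.
Checking the remaining points: n·S = 12600, n·T = 12600.
All equal 12600, so all 5 points lie in one plane.

Yes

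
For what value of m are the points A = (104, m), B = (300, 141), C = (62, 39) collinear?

57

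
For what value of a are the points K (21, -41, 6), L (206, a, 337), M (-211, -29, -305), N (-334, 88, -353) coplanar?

28

Normal to plane KMN: n = (35811, 27117, -25668); plane equation n·P = -513774.
Requiring n·L = -513774: (27117)a + (-1273050) = -513774.
So a = 28.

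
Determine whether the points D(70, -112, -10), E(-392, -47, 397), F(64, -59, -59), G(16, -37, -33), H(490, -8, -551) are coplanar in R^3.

The plane through D, E, F has normal n = DE × DF = (-24756, -25080, -24096) and equation n·P = 1317000.
Checking the remaining points: n·G = 1327032, n·H = 1347096.
Since n·G = 1327032 ≠ 1317000, G is off the plane and the points are not all coplanar.

No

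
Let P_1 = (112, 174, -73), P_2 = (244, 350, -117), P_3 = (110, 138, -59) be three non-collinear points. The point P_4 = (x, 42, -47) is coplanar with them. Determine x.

-22

The plane through P_1, P_2, P_3 has equation 880x − 1760y − 4400z = 113520.
Substituting P_4: (880)x + (132880) = 113520, so x = -22.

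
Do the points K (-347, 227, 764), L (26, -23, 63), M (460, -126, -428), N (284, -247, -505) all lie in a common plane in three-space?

With K as base: KL = (373, -250, -701), KM = (807, -353, -1192), KN = (631, -474, -1269).
KM × KN = (-117051, 271931, -159775).
KL · (KM × KN) = 359502.
Since 359502 ≠ 0, the four points are not coplanar.

No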